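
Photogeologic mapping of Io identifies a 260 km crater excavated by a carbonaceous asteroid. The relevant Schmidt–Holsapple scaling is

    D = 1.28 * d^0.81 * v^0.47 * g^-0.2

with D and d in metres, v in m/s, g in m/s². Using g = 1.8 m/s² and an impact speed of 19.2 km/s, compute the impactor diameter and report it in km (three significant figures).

Rearranging for d: d = [D / (1.28 · 19200^0.47 · 1.8^-0.2)]^(1/0.81).
D = 260000 m.
19200^0.47 = 103.1
1.8^-0.2 = 0.8891
Denominator = 1.28 × 103.1 × 0.8891 = 117.3
D / 117.3 = 260000 / 117.3 = 2217
d = 2217^(1/0.81) = 2217^1.2346 = 13511 m

d ≈ 13.5 km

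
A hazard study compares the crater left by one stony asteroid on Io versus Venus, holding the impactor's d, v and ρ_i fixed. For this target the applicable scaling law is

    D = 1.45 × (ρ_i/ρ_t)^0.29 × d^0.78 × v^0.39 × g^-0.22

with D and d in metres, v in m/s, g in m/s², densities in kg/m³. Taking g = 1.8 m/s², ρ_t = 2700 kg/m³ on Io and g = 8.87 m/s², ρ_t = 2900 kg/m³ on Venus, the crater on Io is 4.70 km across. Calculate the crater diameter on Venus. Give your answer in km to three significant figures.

D ≈ 3.24 km

The impactor-only factors (d, v, ρ_i) cancel in the ratio, leaving D_Venus/D_Io = (g_Venus/g_Io)^-0.22 · (ρ_t,Io/ρ_t,Venus)^0.29.
(8.87/1.8)^-0.22 = 4.928^-0.22 = 0.7041
(2700/2900)^0.29 = 0.9310^0.29 = 0.9795
Ratio = 0.7041 × 0.9795 = 0.6897
D_Venus = 0.6897 × 4.70 km = 3.24 km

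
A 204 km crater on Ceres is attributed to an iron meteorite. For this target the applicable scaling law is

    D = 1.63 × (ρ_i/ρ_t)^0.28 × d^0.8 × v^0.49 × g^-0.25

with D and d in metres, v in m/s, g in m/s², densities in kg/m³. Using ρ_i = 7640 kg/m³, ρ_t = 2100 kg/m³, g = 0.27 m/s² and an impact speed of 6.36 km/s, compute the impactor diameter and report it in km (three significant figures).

d ≈ 4.66 km

Rearranging for d: d = [D / (1.63 · (7640/2100)^0.28 · 6360^0.49 · 0.27^-0.25)]^(1/0.8).
D = 204000 m.
(7640/2100)^0.28 = 1.436
6360^0.49 = 73.06
0.27^-0.25 = 1.387
Denominator = 1.63 × 1.436 × 73.06 × 1.387 = 237.2
D / 237.2 = 204000 / 237.2 = 860.0
d = 860.0^(1/0.8) = 860.0^1.25 = 4657 m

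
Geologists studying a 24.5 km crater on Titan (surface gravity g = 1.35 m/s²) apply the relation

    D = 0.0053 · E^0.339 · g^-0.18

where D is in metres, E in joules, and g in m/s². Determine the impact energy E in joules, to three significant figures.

Rearranging: E = [D / (0.0053 · g^-0.18)]^(1/0.339).
D = 24500 m.
g^-0.18 = 1.35^-0.18 = 0.9474
D / (0.0053 × 0.9474) = 24500 / (5.021 × 10^-3) = 4.880 × 10^6
E = (4.880 × 10^6)^2.9499 = 5.372 × 10^19 J

E ≈ 5.37 × 10^19 J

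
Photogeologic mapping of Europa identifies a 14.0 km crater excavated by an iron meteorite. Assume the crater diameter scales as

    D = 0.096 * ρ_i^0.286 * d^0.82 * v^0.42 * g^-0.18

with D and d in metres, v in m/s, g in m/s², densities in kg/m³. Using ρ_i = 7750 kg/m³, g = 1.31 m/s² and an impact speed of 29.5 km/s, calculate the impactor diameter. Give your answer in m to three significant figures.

Rearranging for d: d = [D / (0.096 · 7750^0.286 · 29500^0.42 · 1.31^-0.18)]^(1/0.82).
D = 14000 m.
7750^0.286 = 12.95
29500^0.42 = 75.39
1.31^-0.18 = 0.9526
Denominator = 0.096 × 12.95 × 75.39 × 0.9526 = 89.28
D / 89.28 = 14000 / 89.28 = 156.8
d = 156.8^(1/0.82) = 156.8^1.2195 = 475.6 m

d ≈ 476 m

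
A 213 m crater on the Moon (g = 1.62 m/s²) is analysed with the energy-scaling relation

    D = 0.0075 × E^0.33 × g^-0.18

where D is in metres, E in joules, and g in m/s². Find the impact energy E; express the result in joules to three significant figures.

E ≈ 4.07 × 10^13 J

Rearranging: E = [D / (0.0075 · g^-0.18)]^(1/0.33).
g^-0.18 = 1.62^-0.18 = 0.9168
D / (0.0075 × 0.9168) = 213 / (6.876 × 10^-3) = 3.098 × 10^4
E = (3.098 × 10^4)^3.0303 = 4.067 × 10^13 J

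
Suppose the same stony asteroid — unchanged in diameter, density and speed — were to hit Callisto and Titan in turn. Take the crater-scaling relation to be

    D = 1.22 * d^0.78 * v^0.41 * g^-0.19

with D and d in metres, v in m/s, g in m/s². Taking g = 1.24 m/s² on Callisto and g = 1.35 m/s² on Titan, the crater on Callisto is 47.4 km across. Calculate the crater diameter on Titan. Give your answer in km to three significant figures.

All impactor-dependent factors cancel in the ratio, leaving D_Titan/D_Callisto = (g_Titan/g_Callisto)^-0.19.
(1.35/1.24)^-0.19 = 1.089^-0.19 = 0.9839
D_Titan = 0.9839 × 47.4 km = 46.6 km

D ≈ 46.6 km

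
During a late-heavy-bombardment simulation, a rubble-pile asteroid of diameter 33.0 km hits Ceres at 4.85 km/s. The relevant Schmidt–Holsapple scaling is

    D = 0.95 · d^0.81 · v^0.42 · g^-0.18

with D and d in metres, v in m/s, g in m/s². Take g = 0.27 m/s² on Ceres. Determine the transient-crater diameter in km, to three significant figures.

In SI units: d = 33000 m, v = 4850 m/s.
d^0.81 = 33000^0.81 = 4571
v^0.42 = 4850^0.42 = 35.32
g^-0.18 = 0.27^-0.18 = 1.266
D = 0.95 × 4571 × 35.32 × 1.266 = 1.942 × 10^5 m
   = 194.2 km

D ≈ 194 km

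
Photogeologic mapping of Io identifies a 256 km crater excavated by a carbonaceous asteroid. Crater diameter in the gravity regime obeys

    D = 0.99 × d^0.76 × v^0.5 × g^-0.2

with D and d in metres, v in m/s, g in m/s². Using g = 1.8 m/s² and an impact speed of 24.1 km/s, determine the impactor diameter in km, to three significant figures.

d ≈ 20.2 km

Rearranging for d: d = [D / (0.99 · 24100^0.5 · 1.8^-0.2)]^(1/0.76).
D = 256000 m.
24100^0.5 = 155.2
1.8^-0.2 = 0.8891
Denominator = 0.99 × 155.2 × 0.8891 = 136.6
D / 136.6 = 256000 / 136.6 = 1874
d = 1874^(1/0.76) = 1874^1.3158 = 20245 m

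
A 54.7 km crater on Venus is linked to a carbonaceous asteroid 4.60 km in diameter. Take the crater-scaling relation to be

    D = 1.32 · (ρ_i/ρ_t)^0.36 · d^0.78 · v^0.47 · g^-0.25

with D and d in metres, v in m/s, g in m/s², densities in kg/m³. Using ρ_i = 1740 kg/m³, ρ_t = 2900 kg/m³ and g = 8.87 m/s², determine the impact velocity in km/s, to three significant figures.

v ≈ 26.3 km/s

Rearranging for v: v = [D / (1.32 · (1740/2900)^0.36 · 4600^0.78 · 8.87^-0.25)]^(1/0.47).
D = 54700 m.
(1740/2900)^0.36 = 0.8320
4600^0.78 = 719.4
8.87^-0.25 = 0.5795
Denominator = 1.32 × 0.8320 × 719.4 × 0.5795 = 457.8
D / 457.8 = 54700 / 457.8 = 119.5
v = 119.5^(1/0.47) = 119.5^2.1277 = 26304 m/s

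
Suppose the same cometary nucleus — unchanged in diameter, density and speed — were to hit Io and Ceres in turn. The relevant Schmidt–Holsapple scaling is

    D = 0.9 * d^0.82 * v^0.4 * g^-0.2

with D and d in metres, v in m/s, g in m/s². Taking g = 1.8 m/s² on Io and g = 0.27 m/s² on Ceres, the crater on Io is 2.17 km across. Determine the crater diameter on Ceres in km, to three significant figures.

All impactor-dependent factors cancel in the ratio, leaving D_Ceres/D_Io = (g_Ceres/g_Io)^-0.2.
(0.27/1.8)^-0.2 = 0.1500^-0.2 = 1.461
D_Ceres = 1.461 × 2.17 km = 3.17 km

D ≈ 3.17 km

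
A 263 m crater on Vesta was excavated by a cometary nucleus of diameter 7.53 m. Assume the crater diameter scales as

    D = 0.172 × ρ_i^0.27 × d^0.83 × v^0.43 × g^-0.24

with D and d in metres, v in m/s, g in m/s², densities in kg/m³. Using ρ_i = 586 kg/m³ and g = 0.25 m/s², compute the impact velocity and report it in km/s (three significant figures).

Rearranging for v: v = [D / (0.172 · 586^0.27 · 7.53^0.83 · 0.25^-0.24)]^(1/0.43).
586^0.27 = 5.589
7.53^0.83 = 5.342
0.25^-0.24 = 1.395
Denominator = 0.172 × 5.589 × 5.342 × 1.395 = 7.164
D / 7.164 = 263 / 7.164 = 36.71
v = 36.71^(1/0.43) = 36.71^2.3256 = 4356 m/s

v ≈ 4.36 km/s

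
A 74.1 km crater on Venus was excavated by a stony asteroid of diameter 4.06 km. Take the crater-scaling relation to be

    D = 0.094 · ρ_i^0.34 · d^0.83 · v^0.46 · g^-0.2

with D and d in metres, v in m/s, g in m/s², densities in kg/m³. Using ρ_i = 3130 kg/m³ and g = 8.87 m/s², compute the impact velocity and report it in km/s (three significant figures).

v ≈ 13.7 km/s

Rearranging for v: v = [D / (0.094 · 3130^0.34 · 4060^0.83 · 8.87^-0.2)]^(1/0.46).
D = 74100 m.
3130^0.34 = 15.43
4060^0.83 = 988.7
8.87^-0.2 = 0.6463
Denominator = 0.094 × 15.43 × 988.7 × 0.6463 = 926.8
D / 926.8 = 74100 / 926.8 = 79.95
v = 79.95^(1/0.46) = 79.95^2.1739 = 13694 m/s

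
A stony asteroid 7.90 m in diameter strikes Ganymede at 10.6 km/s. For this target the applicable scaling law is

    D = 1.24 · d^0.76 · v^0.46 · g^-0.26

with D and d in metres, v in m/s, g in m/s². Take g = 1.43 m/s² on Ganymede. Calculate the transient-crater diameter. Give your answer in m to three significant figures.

D ≈ 386 m

In SI units: v = 10600 m/s.
d^0.76 = 7.9^0.76 = 4.811
v^0.46 = 10600^0.46 = 71.06
g^-0.26 = 1.43^-0.26 = 0.9112
D = 1.24 × 4.811 × 71.06 × 0.9112 = 386.3 m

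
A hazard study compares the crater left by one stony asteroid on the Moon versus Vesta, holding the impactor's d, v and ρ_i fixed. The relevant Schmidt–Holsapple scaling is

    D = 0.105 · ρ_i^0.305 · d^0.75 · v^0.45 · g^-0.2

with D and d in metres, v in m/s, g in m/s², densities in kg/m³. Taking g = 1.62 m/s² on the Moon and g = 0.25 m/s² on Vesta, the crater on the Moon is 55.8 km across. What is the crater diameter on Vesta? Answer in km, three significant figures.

All impactor-dependent factors cancel in the ratio, leaving D_Vesta/D_Moon = (g_Vesta/g_Moon)^-0.2.
(0.25/1.62)^-0.2 = 0.1543^-0.2 = 1.453
D_Vesta = 1.453 × 55.8 km = 81.1 km

D ≈ 81.1 km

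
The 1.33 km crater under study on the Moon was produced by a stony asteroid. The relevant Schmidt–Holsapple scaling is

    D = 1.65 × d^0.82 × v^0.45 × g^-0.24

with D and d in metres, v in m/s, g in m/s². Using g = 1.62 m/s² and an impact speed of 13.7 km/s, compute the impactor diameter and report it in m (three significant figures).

d ≈ 21.7 m

Rearranging for d: d = [D / (1.65 · 13700^0.45 · 1.62^-0.24)]^(1/0.82).
D = 1330 m.
13700^0.45 = 72.70
1.62^-0.24 = 0.8907
Denominator = 1.65 × 72.70 × 0.8907 = 106.8
D / 106.8 = 1330 / 106.8 = 12.45
d = 12.45^(1/0.82) = 12.45^1.2195 = 21.66 m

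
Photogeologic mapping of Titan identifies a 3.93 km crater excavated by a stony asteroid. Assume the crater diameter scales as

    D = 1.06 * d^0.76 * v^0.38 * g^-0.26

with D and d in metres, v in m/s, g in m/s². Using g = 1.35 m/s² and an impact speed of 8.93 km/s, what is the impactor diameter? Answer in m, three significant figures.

d ≈ 583 m

Rearranging for d: d = [D / (1.06 · 8930^0.38 · 1.35^-0.26)]^(1/0.76).
D = 3930 m.
8930^0.38 = 31.72
1.35^-0.26 = 0.9249
Denominator = 1.06 × 31.72 × 0.9249 = 31.10
D / 31.10 = 3930 / 31.10 = 126.4
d = 126.4^(1/0.76) = 126.4^1.3158 = 582.7 m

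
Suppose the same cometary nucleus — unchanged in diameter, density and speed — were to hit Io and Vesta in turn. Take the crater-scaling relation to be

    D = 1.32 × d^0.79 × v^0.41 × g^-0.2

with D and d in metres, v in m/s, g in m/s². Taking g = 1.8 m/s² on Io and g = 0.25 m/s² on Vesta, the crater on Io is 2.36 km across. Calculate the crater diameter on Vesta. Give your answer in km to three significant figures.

All impactor-dependent factors cancel in the ratio, leaving D_Vesta/D_Io = (g_Vesta/g_Io)^-0.2.
(0.25/1.8)^-0.2 = 0.1389^-0.2 = 1.484
D_Vesta = 1.484 × 2.36 km = 3.50 km

D ≈ 3.50 km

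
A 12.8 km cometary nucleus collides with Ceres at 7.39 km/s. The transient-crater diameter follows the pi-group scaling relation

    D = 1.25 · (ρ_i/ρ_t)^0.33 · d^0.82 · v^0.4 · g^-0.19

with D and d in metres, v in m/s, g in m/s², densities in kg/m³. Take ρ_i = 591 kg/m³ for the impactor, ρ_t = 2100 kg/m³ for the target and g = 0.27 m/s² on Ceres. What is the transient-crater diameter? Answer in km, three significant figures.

D ≈ 86.8 km

In SI units: d = 12800 m, v = 7390 m/s.
(ρ_i/ρ_t)^0.33 = (591/2100)^0.33 = 0.6581
d^0.82 = 12800^0.82 = 2333
v^0.4 = 7390^0.4 = 35.27
g^-0.19 = 0.27^-0.19 = 1.282
D = 1.25 × 0.6581 × 2333 × 35.27 × 1.282 = 86778 m
   = 86.78 km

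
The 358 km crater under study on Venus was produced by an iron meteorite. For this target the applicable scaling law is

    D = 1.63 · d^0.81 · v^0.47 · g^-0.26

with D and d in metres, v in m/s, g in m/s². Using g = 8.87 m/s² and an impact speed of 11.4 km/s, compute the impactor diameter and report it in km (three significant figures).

Rearranging for d: d = [D / (1.63 · 11400^0.47 · 8.87^-0.26)]^(1/0.81).
D = 358000 m.
11400^0.47 = 80.68
8.87^-0.26 = 0.5669
Denominator = 1.63 × 80.68 × 0.5669 = 74.55
D / 74.55 = 358000 / 74.55 = 4802
d = 4802^(1/0.81) = 4802^1.2346 = 35082 m

d ≈ 35.1 km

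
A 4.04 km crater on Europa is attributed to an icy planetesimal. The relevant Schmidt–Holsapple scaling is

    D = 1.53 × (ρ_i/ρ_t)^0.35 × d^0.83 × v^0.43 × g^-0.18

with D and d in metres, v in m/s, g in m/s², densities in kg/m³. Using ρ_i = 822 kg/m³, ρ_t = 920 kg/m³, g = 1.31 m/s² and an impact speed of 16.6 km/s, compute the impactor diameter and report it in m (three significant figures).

d ≈ 96.0 m

Rearranging for d: d = [D / (1.53 · (822/920)^0.35 · 16600^0.43 · 1.31^-0.18)]^(1/0.83).
D = 4040 m.
(822/920)^0.35 = 0.9613
16600^0.43 = 65.26
1.31^-0.18 = 0.9526
Denominator = 1.53 × 0.9613 × 65.26 × 0.9526 = 91.43
D / 91.43 = 4040 / 91.43 = 44.19
d = 44.19^(1/0.83) = 44.19^1.2048 = 96.00 m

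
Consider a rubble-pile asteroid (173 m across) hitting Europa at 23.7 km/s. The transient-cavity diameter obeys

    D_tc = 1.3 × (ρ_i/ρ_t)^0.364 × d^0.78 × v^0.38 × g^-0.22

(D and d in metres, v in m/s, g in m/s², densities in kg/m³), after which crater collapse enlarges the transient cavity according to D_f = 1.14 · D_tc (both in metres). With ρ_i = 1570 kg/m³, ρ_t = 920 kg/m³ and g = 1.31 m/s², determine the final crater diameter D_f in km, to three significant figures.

D_f ≈ 4.34 km

v = 23700 m/s.
(ρ_i/ρ_t)^0.364 = (1570/920)^0.364 = 1.215
d^0.78 = 173^0.78 = 55.68
v^0.38 = 23700^0.38 = 45.96
g^-0.22 = 1.31^-0.22 = 0.9423
D_tc = 1.3 × 1.215 × 55.68 × 45.96 × 0.9423 = 3809 m
D_f = 1.14 × 3809 = 4342 m
     = 4.342 km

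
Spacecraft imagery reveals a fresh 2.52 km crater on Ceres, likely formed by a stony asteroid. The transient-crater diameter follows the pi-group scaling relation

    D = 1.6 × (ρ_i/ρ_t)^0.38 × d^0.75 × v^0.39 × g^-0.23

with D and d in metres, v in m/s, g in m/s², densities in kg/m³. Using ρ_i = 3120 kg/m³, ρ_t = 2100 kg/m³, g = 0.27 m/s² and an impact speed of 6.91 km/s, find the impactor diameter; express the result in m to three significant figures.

Rearranging for d: d = [D / (1.6 · (3120/2100)^0.38 · 6910^0.39 · 0.27^-0.23)]^(1/0.75).
D = 2520 m.
(3120/2100)^0.38 = 1.162
6910^0.39 = 31.43
0.27^-0.23 = 1.351
Denominator = 1.6 × 1.162 × 31.43 × 1.351 = 78.95
D / 78.95 = 2520 / 78.95 = 31.92
d = 31.92^(1/0.75) = 31.92^1.3333 = 101.2 m

d ≈ 101 m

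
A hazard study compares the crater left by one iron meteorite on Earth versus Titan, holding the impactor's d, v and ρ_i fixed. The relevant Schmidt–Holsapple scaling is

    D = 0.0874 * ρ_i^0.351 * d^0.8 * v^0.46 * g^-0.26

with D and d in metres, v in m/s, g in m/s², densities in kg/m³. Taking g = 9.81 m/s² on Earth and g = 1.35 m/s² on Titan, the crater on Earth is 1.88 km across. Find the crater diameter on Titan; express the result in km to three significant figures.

All impactor-dependent factors cancel in the ratio, leaving D_Titan/D_Earth = (g_Titan/g_Earth)^-0.26.
(1.35/9.81)^-0.26 = 0.1376^-0.26 = 1.675
D_Titan = 1.675 × 1.88 km = 3.15 km

D ≈ 3.15 km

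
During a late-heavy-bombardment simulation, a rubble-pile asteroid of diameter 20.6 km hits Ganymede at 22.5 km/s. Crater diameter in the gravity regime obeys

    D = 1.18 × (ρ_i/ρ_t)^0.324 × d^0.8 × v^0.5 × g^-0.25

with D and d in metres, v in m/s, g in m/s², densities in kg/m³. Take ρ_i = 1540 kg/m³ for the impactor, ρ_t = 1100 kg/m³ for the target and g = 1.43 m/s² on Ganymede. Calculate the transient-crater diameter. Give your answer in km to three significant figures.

In SI units: d = 20600 m, v = 22500 m/s.
(ρ_i/ρ_t)^0.324 = (1540/1100)^0.324 = 1.115
d^0.8 = 20600^0.8 = 2825
v^0.5 = 22500^0.5 = 150.0
g^-0.25 = 1.43^-0.25 = 0.9145
D = 1.18 × 1.115 × 2825 × 150.0 × 0.9145 = 5.099 × 10^5 m
   = 509.9 km

D ≈ 510 km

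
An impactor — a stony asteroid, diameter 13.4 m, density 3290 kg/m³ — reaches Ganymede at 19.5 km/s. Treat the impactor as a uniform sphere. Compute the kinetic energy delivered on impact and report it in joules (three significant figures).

v = 19500 m/s.
Mass m = (π/6) ρ d³ = (π/6) × 3290 × (13.4)³ = 4.145 × 10^6 kg
E = ½ m v² = 0.5 × 4.145 × 10^6 × (19500)² = 7.881 × 10^14 J

E ≈ 7.88 × 10^14 J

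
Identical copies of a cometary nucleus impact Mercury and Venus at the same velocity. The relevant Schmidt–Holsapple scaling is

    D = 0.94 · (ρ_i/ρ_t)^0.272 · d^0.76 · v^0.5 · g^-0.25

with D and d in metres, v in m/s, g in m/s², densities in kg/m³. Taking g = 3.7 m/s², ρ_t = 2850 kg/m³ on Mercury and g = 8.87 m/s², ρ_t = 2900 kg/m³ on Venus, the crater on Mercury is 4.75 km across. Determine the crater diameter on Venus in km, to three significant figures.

D ≈ 3.80 km

The impactor-only factors (d, v, ρ_i) cancel in the ratio, leaving D_Venus/D_Mercury = (g_Venus/g_Mercury)^-0.25 · (ρ_t,Mercury/ρ_t,Venus)^0.272.
(8.87/3.7)^-0.25 = 2.397^-0.25 = 0.8037
(2850/2900)^0.272 = 0.9828^0.272 = 0.9953
Ratio = 0.8037 × 0.9953 = 0.7999
D_Venus = 0.7999 × 4.75 km = 3.80 km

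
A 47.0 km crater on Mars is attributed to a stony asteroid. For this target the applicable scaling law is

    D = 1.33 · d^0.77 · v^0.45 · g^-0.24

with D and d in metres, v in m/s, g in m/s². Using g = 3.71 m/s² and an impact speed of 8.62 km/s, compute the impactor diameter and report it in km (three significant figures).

Rearranging for d: d = [D / (1.33 · 8620^0.45 · 3.71^-0.24)]^(1/0.77).
D = 47000 m.
8620^0.45 = 59.02
3.71^-0.24 = 0.7300
Denominator = 1.33 × 59.02 × 0.7300 = 57.30
D / 57.30 = 47000 / 57.30 = 820.2
d = 820.2^(1/0.77) = 820.2^1.2987 = 6086 m

d ≈ 6.09 km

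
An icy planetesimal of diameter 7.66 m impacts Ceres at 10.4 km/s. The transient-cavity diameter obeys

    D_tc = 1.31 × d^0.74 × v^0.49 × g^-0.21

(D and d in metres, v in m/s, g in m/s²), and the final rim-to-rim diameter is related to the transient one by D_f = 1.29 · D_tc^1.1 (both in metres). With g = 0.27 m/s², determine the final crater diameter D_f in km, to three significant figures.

v = 10400 m/s.
d^0.74 = 7.66^0.74 = 4.512
v^0.49 = 10400^0.49 = 92.97
g^-0.21 = 0.27^-0.21 = 1.316
D_tc = 1.31 × 4.512 × 92.97 × 1.316 = 723.2 m
D_f = 1.29 × (723.2)^1.1 = 1802 m
     = 1.802 km

D_f ≈ 1.80 km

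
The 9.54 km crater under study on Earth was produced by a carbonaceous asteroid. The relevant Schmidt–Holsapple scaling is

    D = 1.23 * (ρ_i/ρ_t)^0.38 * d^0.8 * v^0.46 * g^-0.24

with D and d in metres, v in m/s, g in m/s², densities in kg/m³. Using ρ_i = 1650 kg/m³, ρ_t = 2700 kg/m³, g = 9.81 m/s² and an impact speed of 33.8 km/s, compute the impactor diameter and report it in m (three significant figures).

Rearranging for d: d = [D / (1.23 · (1650/2700)^0.38 · 33800^0.46 · 9.81^-0.24)]^(1/0.8).
D = 9540 m.
(1650/2700)^0.38 = 0.8293
33800^0.46 = 121.1
9.81^-0.24 = 0.5781
Denominator = 1.23 × 0.8293 × 121.1 × 0.5781 = 71.41
D / 71.41 = 9540 / 71.41 = 133.6
d = 133.6^(1/0.8) = 133.6^1.25 = 454.2 m

d ≈ 454 m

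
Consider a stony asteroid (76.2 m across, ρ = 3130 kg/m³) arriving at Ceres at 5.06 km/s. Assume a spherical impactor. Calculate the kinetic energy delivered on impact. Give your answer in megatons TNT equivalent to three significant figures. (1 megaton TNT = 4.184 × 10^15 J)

v = 5060 m/s.
Mass m = (π/6) ρ d³ = (π/6) × 3130 × (76.2)³ = 7.251 × 10^8 kg
E = ½ m v² = 0.5 × 7.251 × 10^8 × (5060)² = 9.283 × 10^15 J
   = 9.283 × 10^15 / 4.184×10^15 = 2.219 Mt

E ≈ 2.22 Mt TNT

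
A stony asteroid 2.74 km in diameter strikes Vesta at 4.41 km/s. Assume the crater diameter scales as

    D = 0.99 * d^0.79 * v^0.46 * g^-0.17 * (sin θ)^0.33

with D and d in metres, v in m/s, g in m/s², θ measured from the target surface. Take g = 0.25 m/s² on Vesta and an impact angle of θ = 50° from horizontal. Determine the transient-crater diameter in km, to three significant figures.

D ≈ 28.3 km

In SI units: d = 2740 m, v = 4410 m/s.
d^0.79 = 2740^0.79 = 519.8
v^0.46 = 4410^0.46 = 47.47
g^-0.17 = 0.25^-0.17 = 1.266
(sin 50°)^0.33 = 0.7660^0.33 = 0.9158
D = 0.99 × 519.8 × 47.47 × 1.266 × 0.9158 = 28322 m
   = 28.32 km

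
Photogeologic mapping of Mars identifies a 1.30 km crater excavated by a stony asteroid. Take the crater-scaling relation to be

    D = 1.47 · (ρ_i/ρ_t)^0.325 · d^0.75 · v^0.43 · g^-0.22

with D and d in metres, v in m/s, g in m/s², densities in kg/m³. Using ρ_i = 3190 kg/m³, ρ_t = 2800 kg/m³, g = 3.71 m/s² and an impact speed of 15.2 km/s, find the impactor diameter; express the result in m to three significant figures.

d ≈ 47.2 m

Rearranging for d: d = [D / (1.47 · (3190/2800)^0.325 · 15200^0.43 · 3.71^-0.22)]^(1/0.75).
D = 1300 m.
(3190/2800)^0.325 = 1.043
15200^0.43 = 62.83
3.71^-0.22 = 0.7494
Denominator = 1.47 × 1.043 × 62.83 × 0.7494 = 72.19
D / 72.19 = 1300 / 72.19 = 18.01
d = 18.01^(1/0.75) = 18.01^1.3333 = 47.20 m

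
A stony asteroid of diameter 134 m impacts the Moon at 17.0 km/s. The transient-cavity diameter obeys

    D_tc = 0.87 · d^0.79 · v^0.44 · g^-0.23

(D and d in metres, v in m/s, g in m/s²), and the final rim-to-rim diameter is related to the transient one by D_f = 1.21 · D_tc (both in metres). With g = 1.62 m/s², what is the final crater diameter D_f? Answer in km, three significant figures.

v = 17000 m/s.
d^0.79 = 134^0.79 = 47.91
v^0.44 = 17000^0.44 = 72.68
g^-0.23 = 1.62^-0.23 = 0.8950
D_tc = 0.87 × 47.91 × 72.68 × 0.8950 = 2711 m
D_f = 1.21 × 2711 = 3280 m
     = 3.280 km

D_f ≈ 3.28 km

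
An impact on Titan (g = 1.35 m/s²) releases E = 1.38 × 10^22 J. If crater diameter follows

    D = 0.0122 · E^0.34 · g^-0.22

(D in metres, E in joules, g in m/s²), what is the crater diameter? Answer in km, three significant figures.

D ≈ 385 km

E^0.34 = (1.38 × 10^22)^0.34 = 3.369 × 10^7
g^-0.22 = 1.35^-0.22 = 0.9361
D = 0.0122 × 3.369 × 10^7 × 0.9361 = 3.848 × 10^5 m
   = 384.8 km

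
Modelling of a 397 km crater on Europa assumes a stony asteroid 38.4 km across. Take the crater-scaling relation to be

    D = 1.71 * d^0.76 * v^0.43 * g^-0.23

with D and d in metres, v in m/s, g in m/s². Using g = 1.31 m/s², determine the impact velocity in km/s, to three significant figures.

Rearranging for v: v = [D / (1.71 · 38400^0.76 · 1.31^-0.23)]^(1/0.43).
D = 397000 m.
38400^0.76 = 3049
1.31^-0.23 = 0.9398
Denominator = 1.71 × 3049 × 0.9398 = 4900
D / 4900 = 397000 / 4900 = 81.02
v = 81.02^(1/0.43) = 81.02^2.3256 = 27455 m/s

v ≈ 27.5 km/s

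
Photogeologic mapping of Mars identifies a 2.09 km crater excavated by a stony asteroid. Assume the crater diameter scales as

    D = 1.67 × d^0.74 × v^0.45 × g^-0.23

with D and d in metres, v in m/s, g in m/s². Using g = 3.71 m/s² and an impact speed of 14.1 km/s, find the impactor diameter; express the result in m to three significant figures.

d ≈ 69.1 m

Rearranging for d: d = [D / (1.67 · 14100^0.45 · 3.71^-0.23)]^(1/0.74).
D = 2090 m.
14100^0.45 = 73.65
3.71^-0.23 = 0.7397
Denominator = 1.67 × 73.65 × 0.7397 = 90.98
D / 90.98 = 2090 / 90.98 = 22.97
d = 22.97^(1/0.74) = 22.97^1.3514 = 69.10 m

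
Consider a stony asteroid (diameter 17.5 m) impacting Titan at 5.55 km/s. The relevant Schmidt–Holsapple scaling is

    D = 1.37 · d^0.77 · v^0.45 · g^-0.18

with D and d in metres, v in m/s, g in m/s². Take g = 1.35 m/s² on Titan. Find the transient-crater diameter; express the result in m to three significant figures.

D ≈ 569 m

In SI units: v = 5550 m/s.
d^0.77 = 17.5^0.77 = 9.060
v^0.45 = 5550^0.45 = 48.41
g^-0.18 = 1.35^-0.18 = 0.9474
D = 1.37 × 9.060 × 48.41 × 0.9474 = 569.3 m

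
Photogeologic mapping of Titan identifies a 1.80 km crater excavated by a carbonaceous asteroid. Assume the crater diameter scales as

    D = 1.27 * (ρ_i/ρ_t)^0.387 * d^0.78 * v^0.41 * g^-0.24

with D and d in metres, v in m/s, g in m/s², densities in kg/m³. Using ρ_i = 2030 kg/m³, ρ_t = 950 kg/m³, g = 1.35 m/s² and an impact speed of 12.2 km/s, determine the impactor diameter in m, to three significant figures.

Rearranging for d: d = [D / (1.27 · (2030/950)^0.387 · 12200^0.41 · 1.35^-0.24)]^(1/0.78).
D = 1800 m.
(2030/950)^0.387 = 1.342
12200^0.41 = 47.36
1.35^-0.24 = 0.9305
Denominator = 1.27 × 1.342 × 47.36 × 0.9305 = 75.11
D / 75.11 = 1800 / 75.11 = 23.96
d = 23.96^(1/0.78) = 23.96^1.2821 = 58.70 m

d ≈ 58.7 m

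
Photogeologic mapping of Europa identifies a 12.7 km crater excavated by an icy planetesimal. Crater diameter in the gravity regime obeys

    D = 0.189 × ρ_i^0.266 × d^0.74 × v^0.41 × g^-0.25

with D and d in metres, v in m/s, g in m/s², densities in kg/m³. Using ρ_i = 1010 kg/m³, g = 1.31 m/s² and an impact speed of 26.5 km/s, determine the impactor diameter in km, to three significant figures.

d ≈ 1.08 km

Rearranging for d: d = [D / (0.189 · 1010^0.266 · 26500^0.41 · 1.31^-0.25)]^(1/0.74).
D = 12700 m.
1010^0.266 = 6.297
26500^0.41 = 65.09
1.31^-0.25 = 0.9347
Denominator = 0.189 × 6.297 × 65.09 × 0.9347 = 72.41
D / 72.41 = 12700 / 72.41 = 175.4
d = 175.4^(1/0.74) = 175.4^1.3514 = 1078 m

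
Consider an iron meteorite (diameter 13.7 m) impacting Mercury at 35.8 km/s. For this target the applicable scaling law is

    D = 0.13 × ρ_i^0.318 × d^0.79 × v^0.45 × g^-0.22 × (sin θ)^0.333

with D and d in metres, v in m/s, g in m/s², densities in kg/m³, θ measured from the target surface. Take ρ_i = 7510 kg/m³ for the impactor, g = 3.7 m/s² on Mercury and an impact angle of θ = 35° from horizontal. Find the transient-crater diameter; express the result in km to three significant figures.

In SI units: v = 35800 m/s.
ρ_i^0.318 = 7510^0.318 = 17.08
d^0.79 = 13.7^0.79 = 7.907
v^0.45 = 35800^0.45 = 112.0
g^-0.22 = 3.7^-0.22 = 0.7499
(sin 35°)^0.333 = 0.5736^0.333 = 0.8310
D = 0.13 × 17.08 × 7.907 × 112.0 × 0.7499 × 0.8310 = 1225 m
   = 1.225 km

D ≈ 1.23 km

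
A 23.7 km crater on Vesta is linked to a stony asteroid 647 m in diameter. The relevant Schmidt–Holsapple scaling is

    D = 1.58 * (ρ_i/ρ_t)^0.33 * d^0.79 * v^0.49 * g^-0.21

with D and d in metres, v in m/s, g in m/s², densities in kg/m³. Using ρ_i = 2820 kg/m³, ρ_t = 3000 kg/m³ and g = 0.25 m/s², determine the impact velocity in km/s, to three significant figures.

v ≈ 5.63 km/s

Rearranging for v: v = [D / (1.58 · (2820/3000)^0.33 · 647^0.79 · 0.25^-0.21)]^(1/0.49).
D = 23700 m.
(2820/3000)^0.33 = 0.9798
647^0.79 = 166.2
0.25^-0.21 = 1.338
Denominator = 1.58 × 0.9798 × 166.2 × 1.338 = 344.3
D / 344.3 = 23700 / 344.3 = 68.84
v = 68.84^(1/0.49) = 68.84^2.0408 = 5632 m/s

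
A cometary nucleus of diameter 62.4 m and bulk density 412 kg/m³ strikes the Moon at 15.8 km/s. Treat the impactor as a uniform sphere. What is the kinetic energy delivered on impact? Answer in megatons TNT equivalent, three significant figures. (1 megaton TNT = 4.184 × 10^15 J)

E ≈ 1.56 Mt TNT

v = 15800 m/s.
Mass m = (π/6) ρ d³ = (π/6) × 412 × (62.4)³ = 5.241 × 10^7 kg
E = ½ m v² = 0.5 × 5.241 × 10^7 × (15800)² = 6.542 × 10^15 J
   = 6.542 × 10^15 / 4.184×10^15 = 1.564 Mt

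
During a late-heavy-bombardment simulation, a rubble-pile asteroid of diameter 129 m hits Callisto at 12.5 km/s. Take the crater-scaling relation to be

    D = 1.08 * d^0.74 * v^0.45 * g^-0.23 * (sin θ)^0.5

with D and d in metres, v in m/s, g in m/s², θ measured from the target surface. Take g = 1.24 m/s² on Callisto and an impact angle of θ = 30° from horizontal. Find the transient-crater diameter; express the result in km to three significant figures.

In SI units: v = 12500 m/s.
d^0.74 = 129^0.74 = 36.46
v^0.45 = 12500^0.45 = 69.76
g^-0.23 = 1.24^-0.23 = 0.9517
(sin 30°)^0.5 = 0.5000^0.5 = 0.7071
D = 1.08 × 36.46 × 69.76 × 0.9517 × 0.7071 = 1849 m
   = 1.849 km

D ≈ 1.85 km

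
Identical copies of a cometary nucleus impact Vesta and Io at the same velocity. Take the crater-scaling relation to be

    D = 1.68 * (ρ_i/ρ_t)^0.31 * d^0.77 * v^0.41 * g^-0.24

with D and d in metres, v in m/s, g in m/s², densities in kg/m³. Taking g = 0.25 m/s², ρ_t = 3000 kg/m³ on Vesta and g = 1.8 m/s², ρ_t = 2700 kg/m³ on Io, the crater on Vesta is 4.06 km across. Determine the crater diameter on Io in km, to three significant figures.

D ≈ 2.61 km

The impactor-only factors (d, v, ρ_i) cancel in the ratio, leaving D_Io/D_Vesta = (g_Io/g_Vesta)^-0.24 · (ρ_t,Vesta/ρ_t,Io)^0.31.
(1.8/0.25)^-0.24 = 7.200^-0.24 = 0.6226
(3000/2700)^0.31 = 1.111^0.31 = 1.033
Ratio = 0.6226 × 1.033 = 0.6431
D_Io = 0.6431 × 4.06 km = 2.61 km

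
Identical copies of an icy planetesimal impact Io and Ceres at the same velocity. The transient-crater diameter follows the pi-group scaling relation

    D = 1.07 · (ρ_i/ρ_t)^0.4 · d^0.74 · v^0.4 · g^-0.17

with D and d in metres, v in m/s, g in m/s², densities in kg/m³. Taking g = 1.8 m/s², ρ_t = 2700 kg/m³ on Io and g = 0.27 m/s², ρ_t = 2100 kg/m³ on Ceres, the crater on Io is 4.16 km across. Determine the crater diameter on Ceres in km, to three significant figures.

The impactor-only factors (d, v, ρ_i) cancel in the ratio, leaving D_Ceres/D_Io = (g_Ceres/g_Io)^-0.17 · (ρ_t,Io/ρ_t,Ceres)^0.4.
(0.27/1.8)^-0.17 = 0.1500^-0.17 = 1.381
(2700/2100)^0.4 = 1.286^0.4 = 1.106
Ratio = 1.381 × 1.106 = 1.527
D_Ceres = 1.527 × 4.16 km = 6.35 km

D ≈ 6.35 km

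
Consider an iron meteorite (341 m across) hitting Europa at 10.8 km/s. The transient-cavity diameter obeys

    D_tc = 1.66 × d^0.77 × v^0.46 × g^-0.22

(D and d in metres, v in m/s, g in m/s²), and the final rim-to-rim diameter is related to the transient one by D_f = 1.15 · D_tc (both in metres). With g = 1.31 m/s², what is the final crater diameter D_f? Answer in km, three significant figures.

v = 10800 m/s.
d^0.77 = 341^0.77 = 89.17
v^0.46 = 10800^0.46 = 71.68
g^-0.22 = 1.31^-0.22 = 0.9423
D_tc = 1.66 × 89.17 × 71.68 × 0.9423 = 9998 m
D_f = 1.15 × 9998 = 11498 m
     = 11.50 km

D_f ≈ 11.5 km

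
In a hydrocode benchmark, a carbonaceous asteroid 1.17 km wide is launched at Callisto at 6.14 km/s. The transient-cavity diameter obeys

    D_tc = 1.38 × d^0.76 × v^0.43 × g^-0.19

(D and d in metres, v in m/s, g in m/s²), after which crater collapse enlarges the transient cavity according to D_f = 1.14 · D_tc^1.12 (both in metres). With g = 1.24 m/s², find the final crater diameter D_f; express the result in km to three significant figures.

In SI: d = 1170 m, v = 6140 m/s.
d^0.76 = 1170^0.76 = 214.7
v^0.43 = 6140^0.43 = 42.55
g^-0.19 = 1.24^-0.19 = 0.9600
D_tc = 1.38 × 214.7 × 42.55 × 0.9600 = 12100 m
D_f = 1.14 × (12100)^1.12 = 42621 m
     = 42.62 km

D_f ≈ 42.6 km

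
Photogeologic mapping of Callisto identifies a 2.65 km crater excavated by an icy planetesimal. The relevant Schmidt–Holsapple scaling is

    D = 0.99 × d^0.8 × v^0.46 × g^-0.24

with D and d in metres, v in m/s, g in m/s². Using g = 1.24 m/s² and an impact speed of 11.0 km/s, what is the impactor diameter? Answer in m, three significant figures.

Rearranging for d: d = [D / (0.99 · 11000^0.46 · 1.24^-0.24)]^(1/0.8).
D = 2650 m.
11000^0.46 = 72.28
1.24^-0.24 = 0.9497
Denominator = 0.99 × 72.28 × 0.9497 = 67.96
D / 67.96 = 2650 / 67.96 = 38.99
d = 38.99^(1/0.8) = 38.99^1.25 = 97.43 m

d ≈ 97.4 m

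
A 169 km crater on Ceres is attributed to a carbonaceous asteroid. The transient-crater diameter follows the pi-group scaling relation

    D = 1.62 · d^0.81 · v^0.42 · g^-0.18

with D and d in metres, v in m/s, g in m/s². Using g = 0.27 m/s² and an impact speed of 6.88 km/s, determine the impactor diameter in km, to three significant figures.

Rearranging for d: d = [D / (1.62 · 6880^0.42 · 0.27^-0.18)]^(1/0.81).
D = 169000 m.
6880^0.42 = 40.91
0.27^-0.18 = 1.266
Denominator = 1.62 × 40.91 × 1.266 = 83.90
D / 83.90 = 169000 / 83.90 = 2014
d = 2014^(1/0.81) = 2014^1.2346 = 12000 m

d ≈ 12.0 km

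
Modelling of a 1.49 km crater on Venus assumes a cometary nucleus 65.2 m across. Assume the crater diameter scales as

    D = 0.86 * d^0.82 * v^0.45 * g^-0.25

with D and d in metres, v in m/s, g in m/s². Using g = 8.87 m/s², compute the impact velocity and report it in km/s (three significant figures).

v ≈ 26.2 km/s

Rearranging for v: v = [D / (0.86 · 65.2^0.82 · 8.87^-0.25)]^(1/0.45).
D = 1490 m.
65.2^0.82 = 30.74
8.87^-0.25 = 0.5795
Denominator = 0.86 × 30.74 × 0.5795 = 15.32
D / 15.32 = 1490 / 15.32 = 97.26
v = 97.26^(1/0.45) = 97.26^2.2222 = 26157 m/s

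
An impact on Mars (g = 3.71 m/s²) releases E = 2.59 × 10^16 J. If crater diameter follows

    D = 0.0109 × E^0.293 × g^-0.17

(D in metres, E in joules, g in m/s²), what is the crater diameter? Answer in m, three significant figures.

E^0.293 = (2.59 × 10^16)^0.293 = 6.443 × 10^4
g^-0.17 = 3.71^-0.17 = 0.8002
D = 0.0109 × 6.443 × 10^4 × 0.8002 = 562.0 m

D ≈ 562 m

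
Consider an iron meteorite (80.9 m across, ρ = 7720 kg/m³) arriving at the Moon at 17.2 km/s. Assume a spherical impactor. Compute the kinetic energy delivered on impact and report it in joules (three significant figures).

v = 17200 m/s.
Mass m = (π/6) ρ d³ = (π/6) × 7720 × (80.9)³ = 2.140 × 10^9 kg
E = ½ m v² = 0.5 × 2.140 × 10^9 × (17200)² = 3.165 × 10^17 J

E ≈ 3.17 × 10^17 J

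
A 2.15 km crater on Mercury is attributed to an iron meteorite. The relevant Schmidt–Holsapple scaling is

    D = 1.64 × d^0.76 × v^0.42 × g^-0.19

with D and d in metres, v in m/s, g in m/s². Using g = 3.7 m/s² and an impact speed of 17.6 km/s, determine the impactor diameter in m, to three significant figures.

Rearranging for d: d = [D / (1.64 · 17600^0.42 · 3.7^-0.19)]^(1/0.76).
D = 2150 m.
17600^0.42 = 60.69
3.7^-0.19 = 0.7799
Denominator = 1.64 × 60.69 × 0.7799 = 77.62
D / 77.62 = 2150 / 77.62 = 27.70
d = 27.70^(1/0.76) = 27.70^1.3158 = 79.07 m

d ≈ 79.1 m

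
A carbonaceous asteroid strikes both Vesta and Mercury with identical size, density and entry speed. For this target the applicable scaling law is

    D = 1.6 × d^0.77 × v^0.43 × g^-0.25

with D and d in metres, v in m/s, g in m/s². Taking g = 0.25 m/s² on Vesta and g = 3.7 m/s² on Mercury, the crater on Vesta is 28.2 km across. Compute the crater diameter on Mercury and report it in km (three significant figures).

All impactor-dependent factors cancel in the ratio, leaving D_Mercury/D_Vesta = (g_Mercury/g_Vesta)^-0.25.
(3.7/0.25)^-0.25 = 14.80^-0.25 = 0.5098
D_Mercury = 0.5098 × 28.2 km = 14.4 km

D ≈ 14.4 km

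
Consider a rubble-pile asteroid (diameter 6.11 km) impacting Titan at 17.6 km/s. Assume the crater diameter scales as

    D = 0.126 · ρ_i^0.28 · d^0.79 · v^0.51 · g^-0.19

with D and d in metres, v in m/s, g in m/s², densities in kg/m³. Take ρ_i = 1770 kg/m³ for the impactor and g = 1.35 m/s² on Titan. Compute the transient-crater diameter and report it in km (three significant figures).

In SI units: d = 6110 m, v = 17600 m/s.
ρ_i^0.28 = 1770^0.28 = 8.118
d^0.79 = 6110^0.79 = 979.4
v^0.51 = 17600^0.51 = 146.3
g^-0.19 = 1.35^-0.19 = 0.9446
D = 0.126 × 8.118 × 979.4 × 146.3 × 0.9446 = 1.384 × 10^5 m
   = 138.4 km

D ≈ 138 km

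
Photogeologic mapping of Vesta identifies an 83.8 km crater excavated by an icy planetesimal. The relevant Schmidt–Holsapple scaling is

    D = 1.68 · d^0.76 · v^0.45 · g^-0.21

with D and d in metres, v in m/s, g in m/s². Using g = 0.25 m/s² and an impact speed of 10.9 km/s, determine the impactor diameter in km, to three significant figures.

Rearranging for d: d = [D / (1.68 · 10900^0.45 · 0.25^-0.21)]^(1/0.76).
D = 83800 m.
10900^0.45 = 65.59
0.25^-0.21 = 1.338
Denominator = 1.68 × 65.59 × 1.338 = 147.4
D / 147.4 = 83800 / 147.4 = 568.5
d = 568.5^(1/0.76) = 568.5^1.3158 = 4214 m

d ≈ 4.21 km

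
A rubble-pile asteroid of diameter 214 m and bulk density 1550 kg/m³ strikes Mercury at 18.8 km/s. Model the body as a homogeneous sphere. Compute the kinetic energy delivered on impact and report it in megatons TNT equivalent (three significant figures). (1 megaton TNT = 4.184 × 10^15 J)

v = 18800 m/s.
Mass m = (π/6) ρ d³ = (π/6) × 1550 × (214)³ = 7.954 × 10^9 kg
E = ½ m v² = 0.5 × 7.954 × 10^9 × (18800)² = 1.406 × 10^18 J
   = 1.406 × 10^18 / 4.184×10^15 = 336.0 Mt

E ≈ 336 Mt TNT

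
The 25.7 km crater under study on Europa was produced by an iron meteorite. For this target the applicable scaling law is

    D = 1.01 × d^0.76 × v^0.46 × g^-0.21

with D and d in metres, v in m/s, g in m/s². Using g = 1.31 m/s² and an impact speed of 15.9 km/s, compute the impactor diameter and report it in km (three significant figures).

Rearranging for d: d = [D / (1.01 · 15900^0.46 · 1.31^-0.21)]^(1/0.76).
D = 25700 m.
15900^0.46 = 85.63
1.31^-0.21 = 0.9449
Denominator = 1.01 × 85.63 × 0.9449 = 81.72
D / 81.72 = 25700 / 81.72 = 314.5
d = 314.5^(1/0.76) = 314.5^1.3158 = 1934 m

d ≈ 1.93 km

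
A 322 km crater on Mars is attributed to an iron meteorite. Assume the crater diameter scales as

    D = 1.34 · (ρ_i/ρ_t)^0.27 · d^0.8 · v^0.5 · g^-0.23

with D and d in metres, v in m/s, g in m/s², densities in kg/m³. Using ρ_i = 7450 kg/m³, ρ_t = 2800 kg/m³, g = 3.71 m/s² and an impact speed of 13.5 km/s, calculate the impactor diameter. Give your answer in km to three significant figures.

Rearranging for d: d = [D / (1.34 · (7450/2800)^0.27 · 13500^0.5 · 3.71^-0.23)]^(1/0.8).
D = 322000 m.
(7450/2800)^0.27 = 1.302
13500^0.5 = 116.2
3.71^-0.23 = 0.7397
Denominator = 1.34 × 1.302 × 116.2 × 0.7397 = 150.0
D / 150.0 = 322000 / 150.0 = 2147
d = 2147^(1/0.8) = 2147^1.25 = 14615 m

d ≈ 14.6 km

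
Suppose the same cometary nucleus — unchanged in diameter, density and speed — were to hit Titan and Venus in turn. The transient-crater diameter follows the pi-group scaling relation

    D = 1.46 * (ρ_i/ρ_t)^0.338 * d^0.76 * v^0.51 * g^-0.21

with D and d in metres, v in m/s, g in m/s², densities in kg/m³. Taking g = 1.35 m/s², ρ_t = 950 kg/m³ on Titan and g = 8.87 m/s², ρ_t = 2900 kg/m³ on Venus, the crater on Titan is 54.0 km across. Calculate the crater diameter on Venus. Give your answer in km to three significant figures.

The impactor-only factors (d, v, ρ_i) cancel in the ratio, leaving D_Venus/D_Titan = (g_Venus/g_Titan)^-0.21 · (ρ_t,Titan/ρ_t,Venus)^0.338.
(8.87/1.35)^-0.21 = 6.570^-0.21 = 0.6735
(950/2900)^0.338 = 0.3276^0.338 = 0.6858
Ratio = 0.6735 × 0.6858 = 0.4619
D_Venus = 0.4619 × 54.0 km = 24.9 km

D ≈ 24.9 km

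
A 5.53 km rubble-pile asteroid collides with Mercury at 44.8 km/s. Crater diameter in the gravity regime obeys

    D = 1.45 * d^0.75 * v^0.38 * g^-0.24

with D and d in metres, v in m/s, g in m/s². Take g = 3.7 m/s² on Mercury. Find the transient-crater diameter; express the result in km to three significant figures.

D ≈ 39.8 km

In SI units: d = 5530 m, v = 44800 m/s.
d^0.75 = 5530^0.75 = 641.3
v^0.38 = 44800^0.38 = 58.54
g^-0.24 = 3.7^-0.24 = 0.7305
D = 1.45 × 641.3 × 58.54 × 0.7305 = 39765 m
   = 39.77 km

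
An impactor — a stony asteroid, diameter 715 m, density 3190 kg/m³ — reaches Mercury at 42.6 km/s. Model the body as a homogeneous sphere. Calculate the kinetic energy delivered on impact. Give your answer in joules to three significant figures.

E ≈ 5.54 × 10^20 J

v = 42600 m/s.
Mass m = (π/6) ρ d³ = (π/6) × 3190 × (715)³ = 6.105 × 10^11 kg
E = ½ m v² = 0.5 × 6.105 × 10^11 × (42600)² = 5.540 × 10^20 J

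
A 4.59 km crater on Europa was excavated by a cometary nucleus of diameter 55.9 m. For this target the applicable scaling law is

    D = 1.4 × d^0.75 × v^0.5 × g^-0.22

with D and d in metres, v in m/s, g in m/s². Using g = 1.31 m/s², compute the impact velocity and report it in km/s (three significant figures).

Rearranging for v: v = [D / (1.4 · 55.9^0.75 · 1.31^-0.22)]^(1/0.5).
D = 4590 m.
55.9^0.75 = 20.44
1.31^-0.22 = 0.9423
Denominator = 1.4 × 20.44 × 0.9423 = 26.96
D / 26.96 = 4590 / 26.96 = 170.3
v = 170.3^(1/0.5) = 170.3^2 = 29002 m/s

v ≈ 29.0 km/s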